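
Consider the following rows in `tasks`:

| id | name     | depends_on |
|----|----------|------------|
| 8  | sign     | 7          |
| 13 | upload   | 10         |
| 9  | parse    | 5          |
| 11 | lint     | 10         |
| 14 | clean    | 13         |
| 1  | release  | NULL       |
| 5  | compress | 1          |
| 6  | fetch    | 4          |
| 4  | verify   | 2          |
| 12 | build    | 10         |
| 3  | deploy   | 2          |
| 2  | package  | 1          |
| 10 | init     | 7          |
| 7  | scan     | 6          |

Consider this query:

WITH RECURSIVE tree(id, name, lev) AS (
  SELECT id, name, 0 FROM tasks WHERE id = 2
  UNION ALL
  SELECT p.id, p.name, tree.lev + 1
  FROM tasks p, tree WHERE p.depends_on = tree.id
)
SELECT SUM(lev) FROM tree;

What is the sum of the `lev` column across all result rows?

36

Base: id=2 (package) at lev 0.
Iteration 1: rows with depends_on in {2} -> deploy (id 3, lev 1), verify (id 4, lev 1).
Iteration 2: rows with depends_on in {3,4} -> fetch (id 6, lev 2).
Iteration 3: rows with depends_on in {6} -> scan (id 7, lev 3).
Iteration 4: rows with depends_on in {7} -> sign (id 8, lev 4), init (id 10, lev 4).
Iteration 5: rows with depends_on in {8,10} -> lint (id 11, lev 5), build (id 12, lev 5), upload (id 13, lev 5).
Iteration 6: rows with depends_on in {11,12,13} -> clean (id 14, lev 6).
Iteration 7: no rows with depends_on in {14}; recursion stops.
SUM(lev) = 0 + 1 + 1 + 2 + 3 + 4 + 4 + 5 + 5 + 5 + 6 = 36.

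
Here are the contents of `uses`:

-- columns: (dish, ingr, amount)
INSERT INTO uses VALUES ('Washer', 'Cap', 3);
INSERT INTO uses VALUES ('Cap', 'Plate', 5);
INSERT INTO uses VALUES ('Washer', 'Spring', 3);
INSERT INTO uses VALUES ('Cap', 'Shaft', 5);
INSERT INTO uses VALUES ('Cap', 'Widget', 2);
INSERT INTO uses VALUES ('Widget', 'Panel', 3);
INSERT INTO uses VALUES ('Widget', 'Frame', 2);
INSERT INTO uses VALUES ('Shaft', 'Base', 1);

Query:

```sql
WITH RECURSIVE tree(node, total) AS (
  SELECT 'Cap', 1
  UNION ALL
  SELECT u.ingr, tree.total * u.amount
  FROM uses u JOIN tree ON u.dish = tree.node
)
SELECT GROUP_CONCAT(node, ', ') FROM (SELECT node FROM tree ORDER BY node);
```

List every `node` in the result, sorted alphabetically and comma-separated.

Base, Cap, Frame, Panel, Plate, Shaft, Widget

Base: (Cap, total=1).
Iteration 1: components of {Cap} -> Plate = 1*5 = 5, Shaft = 1*5 = 5, Widget = 1*2 = 2.
Iteration 2: components of {Plate,Shaft,Widget} -> Base = 5*1 = 5, Frame = 2*2 = 4, Panel = 2*3 = 6.
Iteration 3: no further components; recursion stops.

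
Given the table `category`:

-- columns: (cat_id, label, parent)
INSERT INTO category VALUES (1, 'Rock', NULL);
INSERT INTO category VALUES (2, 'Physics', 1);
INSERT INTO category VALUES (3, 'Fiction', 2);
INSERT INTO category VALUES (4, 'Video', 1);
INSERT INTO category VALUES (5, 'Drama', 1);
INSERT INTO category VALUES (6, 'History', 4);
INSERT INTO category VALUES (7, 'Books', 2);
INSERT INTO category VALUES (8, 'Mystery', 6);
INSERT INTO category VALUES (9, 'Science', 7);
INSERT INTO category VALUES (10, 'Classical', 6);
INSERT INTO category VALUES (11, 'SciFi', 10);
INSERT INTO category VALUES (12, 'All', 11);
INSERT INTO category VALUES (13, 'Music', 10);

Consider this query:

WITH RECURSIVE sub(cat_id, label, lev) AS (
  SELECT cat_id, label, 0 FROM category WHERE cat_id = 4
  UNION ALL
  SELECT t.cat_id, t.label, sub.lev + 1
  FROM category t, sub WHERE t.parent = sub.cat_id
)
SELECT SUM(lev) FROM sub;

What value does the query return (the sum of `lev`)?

Base: cat_id=4 (Video) at lev 0.
Iteration 1: rows with parent in {4} -> History (id 6, lev 1).
Iteration 2: rows with parent in {6} -> Mystery (id 8, lev 2), Classical (id 10, lev 2).
Iteration 3: rows with parent in {8,10} -> SciFi (id 11, lev 3), Music (id 13, lev 3).
Iteration 4: rows with parent in {11,13} -> All (id 12, lev 4).
Iteration 5: no rows with parent in {12}; recursion stops.
SUM(lev) = 0 + 1 + 2 + 2 + 3 + 3 + 4 = 15.

15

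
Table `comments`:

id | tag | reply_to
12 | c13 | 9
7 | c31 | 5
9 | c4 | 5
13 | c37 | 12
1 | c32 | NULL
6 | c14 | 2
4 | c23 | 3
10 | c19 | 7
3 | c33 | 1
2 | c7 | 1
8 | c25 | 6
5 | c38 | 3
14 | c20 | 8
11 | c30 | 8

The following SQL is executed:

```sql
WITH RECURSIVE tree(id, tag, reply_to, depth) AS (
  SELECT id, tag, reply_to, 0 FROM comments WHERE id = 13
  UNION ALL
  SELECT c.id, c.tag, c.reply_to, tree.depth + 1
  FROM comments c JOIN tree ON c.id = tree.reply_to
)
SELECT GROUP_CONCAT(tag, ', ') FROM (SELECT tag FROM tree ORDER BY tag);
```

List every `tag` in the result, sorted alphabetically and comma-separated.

Base: id=13 (c37), reply_to=12, depth 0.
Iteration 1: join on id=12 -> c13 (id 12, reply_to=9, depth 1).
Iteration 2: join on id=9 -> c4 (id 9, reply_to=5, depth 2).
Iteration 3: join on id=5 -> c38 (id 5, reply_to=3, depth 3).
Iteration 4: join on id=3 -> c33 (id 3, reply_to=1, depth 4).
Iteration 5: join on id=1 -> c32 (id 1, reply_to=NULL, depth 5).
Iteration 6: reply_to is NULL; no match; recursion stops.

c13, c32, c33, c37, c38, c4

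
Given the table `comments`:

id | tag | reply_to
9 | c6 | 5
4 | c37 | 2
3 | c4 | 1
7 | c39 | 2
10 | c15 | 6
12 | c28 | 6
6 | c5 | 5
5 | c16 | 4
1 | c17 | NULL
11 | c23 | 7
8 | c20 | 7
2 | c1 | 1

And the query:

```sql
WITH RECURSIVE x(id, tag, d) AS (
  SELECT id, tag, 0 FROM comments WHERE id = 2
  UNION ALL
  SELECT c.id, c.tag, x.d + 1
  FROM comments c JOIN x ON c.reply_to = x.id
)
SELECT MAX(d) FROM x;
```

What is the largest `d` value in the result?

4

Base: id=2 (c1) at d 0.
Iteration 1: rows with reply_to in {2} -> c37 (id 4, d 1), c39 (id 7, d 1).
Iteration 2: rows with reply_to in {4,7} -> c16 (id 5, d 2), c20 (id 8, d 2), c23 (id 11, d 2).
Iteration 3: rows with reply_to in {5,8,11} -> c5 (id 6, d 3), c6 (id 9, d 3).
Iteration 4: rows with reply_to in {6,9} -> c15 (id 10, d 4), c28 (id 12, d 4).
Iteration 5: no rows with reply_to in {10,12}; recursion stops.
d values: 0, 1, 1, 2, 2, 2, 3, 3, 4, 4; the maximum is 4.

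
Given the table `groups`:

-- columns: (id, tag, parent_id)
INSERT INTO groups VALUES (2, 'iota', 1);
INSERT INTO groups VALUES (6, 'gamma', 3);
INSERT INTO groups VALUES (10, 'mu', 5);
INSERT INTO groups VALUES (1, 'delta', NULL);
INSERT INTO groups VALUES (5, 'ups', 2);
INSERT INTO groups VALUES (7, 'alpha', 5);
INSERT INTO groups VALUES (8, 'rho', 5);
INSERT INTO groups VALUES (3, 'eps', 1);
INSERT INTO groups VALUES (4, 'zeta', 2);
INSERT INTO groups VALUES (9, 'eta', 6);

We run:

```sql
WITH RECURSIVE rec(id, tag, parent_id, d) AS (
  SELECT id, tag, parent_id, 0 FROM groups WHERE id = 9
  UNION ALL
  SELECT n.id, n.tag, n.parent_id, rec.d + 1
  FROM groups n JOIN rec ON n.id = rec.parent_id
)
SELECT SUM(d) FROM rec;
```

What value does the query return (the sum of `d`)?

6

Base: id=9 (eta), parent_id=6, d 0.
Iteration 1: join on id=6 -> gamma (id 6, parent_id=3, d 1).
Iteration 2: join on id=3 -> eps (id 3, parent_id=1, d 2).
Iteration 3: join on id=1 -> delta (id 1, parent_id=NULL, d 3).
Iteration 4: parent_id is NULL; no match; recursion stops.
SUM(d) = 0 + 1 + 2 + 3 = 6.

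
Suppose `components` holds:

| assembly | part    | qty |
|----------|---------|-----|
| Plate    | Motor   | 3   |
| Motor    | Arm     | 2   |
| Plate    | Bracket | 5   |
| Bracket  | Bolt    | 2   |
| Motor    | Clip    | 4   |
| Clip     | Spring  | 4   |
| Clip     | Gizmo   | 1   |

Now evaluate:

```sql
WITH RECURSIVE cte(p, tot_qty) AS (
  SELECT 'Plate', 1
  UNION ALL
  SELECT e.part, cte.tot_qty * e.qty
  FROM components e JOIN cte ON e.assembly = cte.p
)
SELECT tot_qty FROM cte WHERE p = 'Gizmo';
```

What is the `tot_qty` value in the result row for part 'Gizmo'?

Base: (Plate, tot_qty=1).
Iteration 1: components of {Plate} -> Bracket = 1*5 = 5, Motor = 1*3 = 3.
Iteration 2: components of {Bracket,Motor} -> Arm = 3*2 = 6, Bolt = 5*2 = 10, Clip = 3*4 = 12.
Iteration 3: components of {Arm,Bolt,Clip} -> Gizmo = 12*1 = 12, Spring = 12*4 = 48.
Iteration 4: no further components; recursion stops.

12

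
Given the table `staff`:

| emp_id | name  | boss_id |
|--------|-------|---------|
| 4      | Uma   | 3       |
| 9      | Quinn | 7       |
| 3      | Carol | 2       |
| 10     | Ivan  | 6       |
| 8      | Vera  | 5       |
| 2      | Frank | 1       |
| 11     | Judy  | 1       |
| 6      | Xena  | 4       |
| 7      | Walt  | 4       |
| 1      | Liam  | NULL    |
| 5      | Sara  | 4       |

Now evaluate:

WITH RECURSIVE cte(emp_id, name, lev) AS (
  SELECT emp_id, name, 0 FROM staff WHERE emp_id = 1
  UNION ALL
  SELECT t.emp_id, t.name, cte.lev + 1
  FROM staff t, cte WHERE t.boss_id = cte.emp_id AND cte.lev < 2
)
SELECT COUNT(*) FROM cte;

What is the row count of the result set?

4

Base: emp_id=1 (Liam) at lev 0.
Iteration 1: rows with boss_id in {1} -> Frank (id 2, lev 1), Judy (id 11, lev 1).
Iteration 2: rows with boss_id in {2,11} -> Carol (id 3, lev 2).
Iteration 3: lev < 2 fails for all current rows; recursion stops.
Total rows emitted: 4.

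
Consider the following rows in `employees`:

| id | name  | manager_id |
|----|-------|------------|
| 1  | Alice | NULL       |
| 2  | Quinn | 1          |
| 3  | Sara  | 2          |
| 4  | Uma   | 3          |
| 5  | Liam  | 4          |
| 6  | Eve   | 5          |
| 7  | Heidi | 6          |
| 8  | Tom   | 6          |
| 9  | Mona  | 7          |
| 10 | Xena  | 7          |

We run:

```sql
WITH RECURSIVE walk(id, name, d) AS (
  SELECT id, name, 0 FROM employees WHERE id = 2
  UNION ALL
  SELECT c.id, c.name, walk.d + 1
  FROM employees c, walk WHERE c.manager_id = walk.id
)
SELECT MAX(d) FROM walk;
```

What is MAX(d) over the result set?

6

Base: id=2 (Quinn) at d 0.
Iteration 1: rows with manager_id in {2} -> Sara (id 3, d 1).
Iteration 2: rows with manager_id in {3} -> Uma (id 4, d 2).
Iteration 3: rows with manager_id in {4} -> Liam (id 5, d 3).
Iteration 4: rows with manager_id in {5} -> Eve (id 6, d 4).
Iteration 5: rows with manager_id in {6} -> Heidi (id 7, d 5), Tom (id 8, d 5).
Iteration 6: rows with manager_id in {7,8} -> Mona (id 9, d 6), Xena (id 10, d 6).
Iteration 7: no rows with manager_id in {9,10}; recursion stops.
d values: 0, 1, 2, 3, 4, 5, 5, 6, 6; the maximum is 6.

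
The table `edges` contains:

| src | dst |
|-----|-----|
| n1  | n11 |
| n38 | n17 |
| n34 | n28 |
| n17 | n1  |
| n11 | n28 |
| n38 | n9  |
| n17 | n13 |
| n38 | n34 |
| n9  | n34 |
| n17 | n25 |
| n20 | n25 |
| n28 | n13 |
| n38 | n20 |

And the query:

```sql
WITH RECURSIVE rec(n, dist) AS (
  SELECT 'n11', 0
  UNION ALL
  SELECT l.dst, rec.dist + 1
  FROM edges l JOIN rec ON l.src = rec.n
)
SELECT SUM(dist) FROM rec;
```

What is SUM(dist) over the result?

Base: (n11, dist=0).
Iteration 1: edges from {n11} -> (n28, dist=1).
Iteration 2: edges from {n28} -> (n13, dist=2).
Iteration 3: no outgoing edges from {n13}; recursion stops.
SUM(dist) = 0 + 1 + 2 = 3.

3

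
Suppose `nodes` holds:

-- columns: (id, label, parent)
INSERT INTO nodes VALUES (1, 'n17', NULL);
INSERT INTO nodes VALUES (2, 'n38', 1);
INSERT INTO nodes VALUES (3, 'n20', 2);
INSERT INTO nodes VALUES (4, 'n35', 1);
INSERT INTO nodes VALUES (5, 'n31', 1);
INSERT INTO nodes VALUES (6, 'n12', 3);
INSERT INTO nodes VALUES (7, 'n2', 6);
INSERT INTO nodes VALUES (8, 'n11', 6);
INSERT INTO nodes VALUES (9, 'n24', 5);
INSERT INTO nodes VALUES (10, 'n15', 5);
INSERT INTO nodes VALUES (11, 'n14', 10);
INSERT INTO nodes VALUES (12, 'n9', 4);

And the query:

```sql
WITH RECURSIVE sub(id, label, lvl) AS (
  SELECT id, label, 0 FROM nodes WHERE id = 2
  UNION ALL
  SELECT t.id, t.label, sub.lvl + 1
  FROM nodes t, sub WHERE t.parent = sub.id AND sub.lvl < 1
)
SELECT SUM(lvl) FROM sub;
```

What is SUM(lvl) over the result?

Base: id=2 (n38) at lvl 0.
Iteration 1: rows with parent in {2} -> n20 (id 3, lvl 1).
Iteration 2: lvl < 1 fails for all current rows; recursion stops.
SUM(lvl) = 0 + 1 = 1.

1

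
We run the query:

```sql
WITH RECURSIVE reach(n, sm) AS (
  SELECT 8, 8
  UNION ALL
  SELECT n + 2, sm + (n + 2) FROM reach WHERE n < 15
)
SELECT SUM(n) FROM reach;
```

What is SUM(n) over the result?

Base: n=8, sm=8.
Iteration 1: 8 < 15 holds -> n = 8 + 2 = 10, sm = 8 + 10 = 18.
Iteration 2: 10 < 15 holds -> n = 10 + 2 = 12, sm = 18 + 12 = 30.
Iteration 3: 12 < 15 holds -> n = 12 + 2 = 14, sm = 30 + 14 = 44.
Iteration 4: 14 < 15 holds -> n = 14 + 2 = 16, sm = 44 + 16 = 60.
Iteration 5: 16 < 15 fails; recursion stops.
SUM(n) = 8 + 10 + 12 + 14 + 16 = 60.

60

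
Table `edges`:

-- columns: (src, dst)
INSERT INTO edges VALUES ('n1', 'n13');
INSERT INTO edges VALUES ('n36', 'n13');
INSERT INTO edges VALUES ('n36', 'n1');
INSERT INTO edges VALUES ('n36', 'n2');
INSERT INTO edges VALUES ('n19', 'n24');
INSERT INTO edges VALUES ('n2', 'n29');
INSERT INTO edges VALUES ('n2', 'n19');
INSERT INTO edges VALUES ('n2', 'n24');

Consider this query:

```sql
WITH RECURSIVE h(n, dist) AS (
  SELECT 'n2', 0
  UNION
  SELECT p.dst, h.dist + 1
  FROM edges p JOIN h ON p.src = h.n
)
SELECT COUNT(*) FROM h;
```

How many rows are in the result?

5

Base: (n2, dist=0).
Iteration 1: edges from {n2} -> (n19, dist=1), (n24, dist=1), (n29, dist=1).
Iteration 2: edges from {n19,n24,n29} -> (n24, dist=2).
Iteration 3: no outgoing edges from {n24}; recursion stops.
Total rows emitted: 5.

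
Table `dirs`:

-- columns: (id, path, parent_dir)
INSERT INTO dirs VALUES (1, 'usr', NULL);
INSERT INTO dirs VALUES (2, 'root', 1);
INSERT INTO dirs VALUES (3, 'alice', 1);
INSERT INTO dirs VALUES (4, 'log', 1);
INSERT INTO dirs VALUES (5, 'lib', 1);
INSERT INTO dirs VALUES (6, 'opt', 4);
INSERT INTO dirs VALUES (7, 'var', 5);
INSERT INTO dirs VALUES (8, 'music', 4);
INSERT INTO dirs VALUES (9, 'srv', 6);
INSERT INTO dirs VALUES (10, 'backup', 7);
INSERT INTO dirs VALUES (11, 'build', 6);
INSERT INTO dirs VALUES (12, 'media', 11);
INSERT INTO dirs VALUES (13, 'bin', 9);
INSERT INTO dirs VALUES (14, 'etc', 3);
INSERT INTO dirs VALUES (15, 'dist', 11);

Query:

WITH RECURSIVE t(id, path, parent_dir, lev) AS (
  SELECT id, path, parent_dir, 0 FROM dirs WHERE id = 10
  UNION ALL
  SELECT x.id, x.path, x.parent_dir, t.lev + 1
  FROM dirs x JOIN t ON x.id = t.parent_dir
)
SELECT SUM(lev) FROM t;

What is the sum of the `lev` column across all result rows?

6

Base: id=10 (backup), parent_dir=7, lev 0.
Iteration 1: join on id=7 -> var (id 7, parent_dir=5, lev 1).
Iteration 2: join on id=5 -> lib (id 5, parent_dir=1, lev 2).
Iteration 3: join on id=1 -> usr (id 1, parent_dir=NULL, lev 3).
Iteration 4: parent_dir is NULL; no match; recursion stops.
SUM(lev) = 0 + 1 + 2 + 3 = 6.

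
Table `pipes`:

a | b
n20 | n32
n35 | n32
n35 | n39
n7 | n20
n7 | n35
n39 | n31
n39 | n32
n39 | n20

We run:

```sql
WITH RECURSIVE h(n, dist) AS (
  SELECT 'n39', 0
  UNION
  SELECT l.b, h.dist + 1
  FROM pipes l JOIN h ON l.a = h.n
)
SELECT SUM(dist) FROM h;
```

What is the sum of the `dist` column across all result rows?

Base: (n39, dist=0).
Iteration 1: edges from {n39} -> (n20, dist=1), (n31, dist=1), (n32, dist=1).
Iteration 2: edges from {n20,n31,n32} -> (n32, dist=2).
Iteration 3: no outgoing edges from {n32}; recursion stops.
SUM(dist) = 0 + 1 + 1 + 1 + 2 = 5.

5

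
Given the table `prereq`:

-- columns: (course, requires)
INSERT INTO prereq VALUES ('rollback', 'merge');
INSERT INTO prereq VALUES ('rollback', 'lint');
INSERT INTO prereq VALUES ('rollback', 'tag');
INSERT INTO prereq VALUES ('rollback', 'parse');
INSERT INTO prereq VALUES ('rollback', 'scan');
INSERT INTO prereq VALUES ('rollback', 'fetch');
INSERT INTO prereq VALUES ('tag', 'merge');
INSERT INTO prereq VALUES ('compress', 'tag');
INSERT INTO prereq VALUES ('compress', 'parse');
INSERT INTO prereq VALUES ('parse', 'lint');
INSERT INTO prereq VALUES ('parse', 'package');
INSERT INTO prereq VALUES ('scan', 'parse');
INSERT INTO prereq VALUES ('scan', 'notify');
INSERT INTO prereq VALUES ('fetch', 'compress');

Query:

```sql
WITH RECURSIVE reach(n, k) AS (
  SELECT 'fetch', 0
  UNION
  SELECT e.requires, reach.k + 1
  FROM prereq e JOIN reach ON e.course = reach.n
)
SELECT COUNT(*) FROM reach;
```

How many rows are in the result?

7

Base: (fetch, k=0).
Iteration 1: edges from {fetch} -> (compress, k=1).
Iteration 2: edges from {compress} -> (parse, k=2), (tag, k=2).
Iteration 3: edges from {parse,tag} -> (lint, k=3), (merge, k=3), (package, k=3).
Iteration 4: no outgoing edges from {lint,merge,package}; recursion stops.
Total rows emitted: 7.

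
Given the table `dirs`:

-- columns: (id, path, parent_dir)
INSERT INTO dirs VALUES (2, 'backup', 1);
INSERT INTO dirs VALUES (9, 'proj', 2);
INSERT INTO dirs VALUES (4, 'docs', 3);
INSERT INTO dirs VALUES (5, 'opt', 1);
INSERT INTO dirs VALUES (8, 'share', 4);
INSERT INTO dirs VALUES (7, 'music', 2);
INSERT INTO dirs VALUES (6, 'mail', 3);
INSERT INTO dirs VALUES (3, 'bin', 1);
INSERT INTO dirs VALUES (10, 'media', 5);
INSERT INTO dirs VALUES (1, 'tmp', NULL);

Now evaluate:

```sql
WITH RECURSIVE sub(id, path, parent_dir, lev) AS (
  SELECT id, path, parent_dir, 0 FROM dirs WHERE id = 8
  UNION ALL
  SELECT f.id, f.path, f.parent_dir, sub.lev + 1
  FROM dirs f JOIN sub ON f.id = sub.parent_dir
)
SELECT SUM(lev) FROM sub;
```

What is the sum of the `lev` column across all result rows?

6

Base: id=8 (share), parent_dir=4, lev 0.
Iteration 1: join on id=4 -> docs (id 4, parent_dir=3, lev 1).
Iteration 2: join on id=3 -> bin (id 3, parent_dir=1, lev 2).
Iteration 3: join on id=1 -> tmp (id 1, parent_dir=NULL, lev 3).
Iteration 4: parent_dir is NULL; no match; recursion stops.
SUM(lev) = 0 + 1 + 2 + 3 = 6.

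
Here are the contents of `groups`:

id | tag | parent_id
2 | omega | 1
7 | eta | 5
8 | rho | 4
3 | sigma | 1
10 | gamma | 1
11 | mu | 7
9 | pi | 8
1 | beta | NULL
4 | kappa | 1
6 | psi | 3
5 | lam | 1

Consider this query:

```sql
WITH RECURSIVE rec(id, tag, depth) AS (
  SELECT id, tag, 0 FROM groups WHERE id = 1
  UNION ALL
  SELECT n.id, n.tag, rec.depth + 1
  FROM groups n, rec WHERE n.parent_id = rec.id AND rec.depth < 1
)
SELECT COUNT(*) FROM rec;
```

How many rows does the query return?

6

Base: id=1 (beta) at depth 0.
Iteration 1: rows with parent_id in {1} -> omega (id 2, depth 1), sigma (id 3, depth 1), kappa (id 4, depth 1), lam (id 5, depth 1), gamma (id 10, depth 1).
Iteration 2: depth < 1 fails for all current rows; recursion stops.
Total rows emitted: 6.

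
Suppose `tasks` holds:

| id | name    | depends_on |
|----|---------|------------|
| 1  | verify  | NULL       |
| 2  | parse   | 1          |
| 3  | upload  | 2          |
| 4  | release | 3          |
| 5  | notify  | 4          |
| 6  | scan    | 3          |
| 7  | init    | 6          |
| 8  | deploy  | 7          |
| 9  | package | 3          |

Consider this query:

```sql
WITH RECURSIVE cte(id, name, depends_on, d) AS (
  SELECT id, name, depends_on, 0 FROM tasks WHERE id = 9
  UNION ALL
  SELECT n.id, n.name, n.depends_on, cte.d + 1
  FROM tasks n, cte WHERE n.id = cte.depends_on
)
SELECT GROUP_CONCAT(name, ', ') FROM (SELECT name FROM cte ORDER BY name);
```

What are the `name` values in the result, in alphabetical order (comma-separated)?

package, parse, upload, verify

Base: id=9 (package), depends_on=3, d 0.
Iteration 1: join on id=3 -> upload (id 3, depends_on=2, d 1).
Iteration 2: join on id=2 -> parse (id 2, depends_on=1, d 2).
Iteration 3: join on id=1 -> verify (id 1, depends_on=NULL, d 3).
Iteration 4: depends_on is NULL; no match; recursion stops.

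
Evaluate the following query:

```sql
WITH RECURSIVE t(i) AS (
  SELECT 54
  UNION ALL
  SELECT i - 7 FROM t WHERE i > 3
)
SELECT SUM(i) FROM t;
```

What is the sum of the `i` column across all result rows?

234

Base: i=54.
Iteration 1: 54 > 3 holds -> i = 54 - 7 = 47.
Iteration 2: 47 > 3 holds -> i = 47 - 7 = 40.
Iteration 3: 40 > 3 holds -> i = 40 - 7 = 33.
Iteration 4: 33 > 3 holds -> i = 33 - 7 = 26.
Iteration 5: 26 > 3 holds -> i = 26 - 7 = 19.
Iteration 6: 19 > 3 holds -> i = 19 - 7 = 12.
Iteration 7: 12 > 3 holds -> i = 12 - 7 = 5.
Iteration 8: 5 > 3 holds -> i = 5 - 7 = -2.
Iteration 9: -2 > 3 fails; recursion stops.
SUM(i) = 54 + 47 + 40 + 33 + 26 + 19 + 12 + 5 + -2 = 234.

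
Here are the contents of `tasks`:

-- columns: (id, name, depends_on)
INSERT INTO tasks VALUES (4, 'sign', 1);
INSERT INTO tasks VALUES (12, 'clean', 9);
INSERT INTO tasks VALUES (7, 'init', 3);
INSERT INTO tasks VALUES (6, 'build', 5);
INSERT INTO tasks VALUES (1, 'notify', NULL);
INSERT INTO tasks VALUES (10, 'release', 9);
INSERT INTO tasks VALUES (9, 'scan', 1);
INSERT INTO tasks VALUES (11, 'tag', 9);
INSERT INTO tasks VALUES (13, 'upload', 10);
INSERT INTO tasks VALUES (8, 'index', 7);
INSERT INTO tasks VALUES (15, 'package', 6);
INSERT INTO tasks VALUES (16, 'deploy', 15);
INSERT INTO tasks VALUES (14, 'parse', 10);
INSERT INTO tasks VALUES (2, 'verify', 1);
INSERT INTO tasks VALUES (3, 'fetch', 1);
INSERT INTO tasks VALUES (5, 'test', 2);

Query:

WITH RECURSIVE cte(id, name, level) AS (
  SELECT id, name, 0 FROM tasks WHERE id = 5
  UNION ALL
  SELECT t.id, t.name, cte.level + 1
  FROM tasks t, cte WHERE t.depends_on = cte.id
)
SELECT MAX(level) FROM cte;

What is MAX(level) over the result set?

3

Base: id=5 (test) at level 0.
Iteration 1: rows with depends_on in {5} -> build (id 6, level 1).
Iteration 2: rows with depends_on in {6} -> package (id 15, level 2).
Iteration 3: rows with depends_on in {15} -> deploy (id 16, level 3).
Iteration 4: no rows with depends_on in {16}; recursion stops.
level values: 0, 1, 2, 3; the maximum is 3.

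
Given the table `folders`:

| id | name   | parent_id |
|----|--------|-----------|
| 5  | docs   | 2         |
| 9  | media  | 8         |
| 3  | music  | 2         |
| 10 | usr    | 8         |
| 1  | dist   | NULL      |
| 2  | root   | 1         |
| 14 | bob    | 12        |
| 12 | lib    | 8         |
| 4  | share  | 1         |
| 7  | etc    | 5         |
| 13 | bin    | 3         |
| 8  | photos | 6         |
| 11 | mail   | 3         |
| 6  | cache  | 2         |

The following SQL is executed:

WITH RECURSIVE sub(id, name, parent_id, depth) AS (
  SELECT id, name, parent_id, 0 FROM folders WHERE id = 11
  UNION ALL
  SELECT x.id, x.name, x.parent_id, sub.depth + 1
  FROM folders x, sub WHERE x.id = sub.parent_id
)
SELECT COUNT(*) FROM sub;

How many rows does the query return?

4

Base: id=11 (mail), parent_id=3, depth 0.
Iteration 1: join on id=3 -> music (id 3, parent_id=2, depth 1).
Iteration 2: join on id=2 -> root (id 2, parent_id=1, depth 2).
Iteration 3: join on id=1 -> dist (id 1, parent_id=NULL, depth 3).
Iteration 4: parent_id is NULL; no match; recursion stops.
Total rows emitted: 4.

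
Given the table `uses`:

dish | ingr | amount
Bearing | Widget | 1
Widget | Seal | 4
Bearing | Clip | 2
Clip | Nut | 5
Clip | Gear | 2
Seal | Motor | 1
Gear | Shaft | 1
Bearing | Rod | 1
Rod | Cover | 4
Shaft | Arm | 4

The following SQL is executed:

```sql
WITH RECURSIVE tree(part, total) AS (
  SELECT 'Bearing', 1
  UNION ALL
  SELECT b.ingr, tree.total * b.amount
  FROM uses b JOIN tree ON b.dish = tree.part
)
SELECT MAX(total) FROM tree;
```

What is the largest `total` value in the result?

Base: (Bearing, total=1).
Iteration 1: components of {Bearing} -> Clip = 1*2 = 2, Rod = 1*1 = 1, Widget = 1*1 = 1.
Iteration 2: components of {Clip,Rod,Widget} -> Cover = 1*4 = 4, Gear = 2*2 = 4, Nut = 2*5 = 10, Seal = 1*4 = 4.
Iteration 3: components of {Cover,Gear,Nut,Seal} -> Motor = 4*1 = 4, Shaft = 4*1 = 4.
Iteration 4: components of {Motor,Shaft} -> Arm = 4*4 = 16.
Iteration 5: no further components; recursion stops.
total values: 1, 1, 2, 1, 4, 10, 4, 4, 4, 4, 16; the maximum is 16.

16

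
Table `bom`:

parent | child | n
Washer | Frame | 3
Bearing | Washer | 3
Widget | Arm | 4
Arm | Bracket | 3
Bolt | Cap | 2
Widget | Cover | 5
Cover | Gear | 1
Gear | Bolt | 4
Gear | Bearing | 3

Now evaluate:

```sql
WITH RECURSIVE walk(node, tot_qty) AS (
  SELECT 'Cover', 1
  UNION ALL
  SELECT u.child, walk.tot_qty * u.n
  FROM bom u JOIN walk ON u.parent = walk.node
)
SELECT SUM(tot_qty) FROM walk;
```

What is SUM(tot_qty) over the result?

53

Base: (Cover, tot_qty=1).
Iteration 1: components of {Cover} -> Gear = 1*1 = 1.
Iteration 2: components of {Gear} -> Bearing = 1*3 = 3, Bolt = 1*4 = 4.
Iteration 3: components of {Bearing,Bolt} -> Cap = 4*2 = 8, Washer = 3*3 = 9.
Iteration 4: components of {Cap,Washer} -> Frame = 9*3 = 27.
Iteration 5: no further components; recursion stops.
SUM(tot_qty) = 1 + 1 + 3 + 4 + 9 + 8 + 27 = 53.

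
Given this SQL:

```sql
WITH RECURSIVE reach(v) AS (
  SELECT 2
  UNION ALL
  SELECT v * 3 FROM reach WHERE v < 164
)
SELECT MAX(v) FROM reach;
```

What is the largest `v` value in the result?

Base: v=2.
Iteration 1: 2 < 164 holds -> v = 2 * 3 = 6.
Iteration 2: 6 < 164 holds -> v = 6 * 3 = 18.
Iteration 3: 18 < 164 holds -> v = 18 * 3 = 54.
Iteration 4: 54 < 164 holds -> v = 54 * 3 = 162.
Iteration 5: 162 < 164 holds -> v = 162 * 3 = 486.
Iteration 6: 486 < 164 fails; recursion stops.
v values: 2, 6, 18, 54, 162, 486; the maximum is 486.

486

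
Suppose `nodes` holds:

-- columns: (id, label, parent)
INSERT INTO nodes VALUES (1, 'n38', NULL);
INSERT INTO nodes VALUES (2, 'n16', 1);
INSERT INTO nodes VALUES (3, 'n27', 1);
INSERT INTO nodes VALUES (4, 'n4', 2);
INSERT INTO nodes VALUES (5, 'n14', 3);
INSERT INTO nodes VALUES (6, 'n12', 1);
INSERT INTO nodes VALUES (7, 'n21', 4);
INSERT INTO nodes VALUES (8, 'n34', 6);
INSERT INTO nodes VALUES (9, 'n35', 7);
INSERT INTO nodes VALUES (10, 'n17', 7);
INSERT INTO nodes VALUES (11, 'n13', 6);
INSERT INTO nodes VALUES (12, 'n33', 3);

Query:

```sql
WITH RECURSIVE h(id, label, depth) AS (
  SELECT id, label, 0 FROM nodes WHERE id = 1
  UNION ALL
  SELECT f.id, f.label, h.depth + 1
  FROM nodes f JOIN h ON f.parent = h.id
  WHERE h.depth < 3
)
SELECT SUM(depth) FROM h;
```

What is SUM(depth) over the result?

Base: id=1 (n38) at depth 0.
Iteration 1: rows with parent in {1} -> n16 (id 2, depth 1), n27 (id 3, depth 1), n12 (id 6, depth 1).
Iteration 2: rows with parent in {2,3,6} -> n4 (id 4, depth 2), n14 (id 5, depth 2), n34 (id 8, depth 2), n13 (id 11, depth 2), n33 (id 12, depth 2).
Iteration 3: rows with parent in {4,5,8,11,12} -> n21 (id 7, depth 3).
Iteration 4: depth < 3 fails for all current rows; recursion stops.
SUM(depth) = 0 + 1 + 1 + 1 + 2 + 2 + 2 + 2 + 2 + 3 = 16.

16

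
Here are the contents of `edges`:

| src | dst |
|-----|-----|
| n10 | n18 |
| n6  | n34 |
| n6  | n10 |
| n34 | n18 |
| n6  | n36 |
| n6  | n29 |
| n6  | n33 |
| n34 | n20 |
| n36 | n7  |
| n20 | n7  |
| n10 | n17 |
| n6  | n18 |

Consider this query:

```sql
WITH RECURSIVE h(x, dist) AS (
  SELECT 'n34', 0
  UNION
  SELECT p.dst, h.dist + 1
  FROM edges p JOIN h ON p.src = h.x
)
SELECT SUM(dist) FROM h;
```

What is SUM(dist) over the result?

4

Base: (n34, dist=0).
Iteration 1: edges from {n34} -> (n18, dist=1), (n20, dist=1).
Iteration 2: edges from {n18,n20} -> (n7, dist=2).
Iteration 3: no outgoing edges from {n7}; recursion stops.
SUM(dist) = 0 + 1 + 1 + 2 = 4.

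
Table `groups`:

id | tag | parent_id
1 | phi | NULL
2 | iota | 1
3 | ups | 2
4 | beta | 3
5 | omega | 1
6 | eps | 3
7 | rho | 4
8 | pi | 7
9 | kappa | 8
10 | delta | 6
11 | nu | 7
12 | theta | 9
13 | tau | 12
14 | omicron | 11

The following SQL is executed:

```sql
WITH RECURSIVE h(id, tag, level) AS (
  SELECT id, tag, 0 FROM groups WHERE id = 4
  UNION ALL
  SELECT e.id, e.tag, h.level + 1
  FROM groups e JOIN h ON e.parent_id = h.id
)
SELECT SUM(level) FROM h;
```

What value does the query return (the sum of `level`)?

20

Base: id=4 (beta) at level 0.
Iteration 1: rows with parent_id in {4} -> rho (id 7, level 1).
Iteration 2: rows with parent_id in {7} -> pi (id 8, level 2), nu (id 11, level 2).
Iteration 3: rows with parent_id in {8,11} -> kappa (id 9, level 3), omicron (id 14, level 3).
Iteration 4: rows with parent_id in {9,14} -> theta (id 12, level 4).
Iteration 5: rows with parent_id in {12} -> tau (id 13, level 5).
Iteration 6: no rows with parent_id in {13}; recursion stops.
SUM(level) = 0 + 1 + 2 + 2 + 3 + 3 + 4 + 5 = 20.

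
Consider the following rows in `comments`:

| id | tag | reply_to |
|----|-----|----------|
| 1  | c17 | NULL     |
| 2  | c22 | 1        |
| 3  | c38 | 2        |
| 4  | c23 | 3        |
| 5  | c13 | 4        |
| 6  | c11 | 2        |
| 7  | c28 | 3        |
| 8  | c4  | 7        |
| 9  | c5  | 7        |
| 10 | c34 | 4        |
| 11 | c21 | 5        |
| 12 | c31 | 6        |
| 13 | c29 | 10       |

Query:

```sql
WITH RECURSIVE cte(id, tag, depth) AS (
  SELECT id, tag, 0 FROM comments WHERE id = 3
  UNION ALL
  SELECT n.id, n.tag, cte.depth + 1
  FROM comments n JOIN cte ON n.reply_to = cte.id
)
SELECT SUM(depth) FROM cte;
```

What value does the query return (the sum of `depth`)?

Base: id=3 (c38) at depth 0.
Iteration 1: rows with reply_to in {3} -> c23 (id 4, depth 1), c28 (id 7, depth 1).
Iteration 2: rows with reply_to in {4,7} -> c13 (id 5, depth 2), c4 (id 8, depth 2), c5 (id 9, depth 2), c34 (id 10, depth 2).
Iteration 3: rows with reply_to in {5,8,9,10} -> c21 (id 11, depth 3), c29 (id 13, depth 3).
Iteration 4: no rows with reply_to in {11,13}; recursion stops.
SUM(depth) = 0 + 1 + 1 + 2 + 2 + 2 + 2 + 3 + 3 = 16.

16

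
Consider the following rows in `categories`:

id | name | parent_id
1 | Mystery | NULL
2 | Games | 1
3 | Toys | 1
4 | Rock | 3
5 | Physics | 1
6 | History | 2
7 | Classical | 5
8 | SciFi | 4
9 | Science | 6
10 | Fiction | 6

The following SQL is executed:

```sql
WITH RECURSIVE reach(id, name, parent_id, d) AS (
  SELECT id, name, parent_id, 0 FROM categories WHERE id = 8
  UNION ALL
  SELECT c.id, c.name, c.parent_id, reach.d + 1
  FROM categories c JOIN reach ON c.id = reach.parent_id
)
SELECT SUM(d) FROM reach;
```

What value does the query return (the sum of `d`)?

6

Base: id=8 (SciFi), parent_id=4, d 0.
Iteration 1: join on id=4 -> Rock (id 4, parent_id=3, d 1).
Iteration 2: join on id=3 -> Toys (id 3, parent_id=1, d 2).
Iteration 3: join on id=1 -> Mystery (id 1, parent_id=NULL, d 3).
Iteration 4: parent_id is NULL; no match; recursion stops.
SUM(d) = 0 + 1 + 2 + 3 = 6.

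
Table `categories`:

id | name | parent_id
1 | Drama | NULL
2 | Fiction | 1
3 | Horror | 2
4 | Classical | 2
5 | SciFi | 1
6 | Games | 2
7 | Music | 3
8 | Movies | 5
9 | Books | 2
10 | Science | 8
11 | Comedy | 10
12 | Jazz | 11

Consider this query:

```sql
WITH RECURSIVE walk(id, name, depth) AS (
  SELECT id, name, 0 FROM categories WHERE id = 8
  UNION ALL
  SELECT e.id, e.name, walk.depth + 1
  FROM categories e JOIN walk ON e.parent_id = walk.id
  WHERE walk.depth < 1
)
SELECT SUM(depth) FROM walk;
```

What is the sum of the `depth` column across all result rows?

1

Base: id=8 (Movies) at depth 0.
Iteration 1: rows with parent_id in {8} -> Science (id 10, depth 1).
Iteration 2: depth < 1 fails for all current rows; recursion stops.
SUM(depth) = 0 + 1 = 1.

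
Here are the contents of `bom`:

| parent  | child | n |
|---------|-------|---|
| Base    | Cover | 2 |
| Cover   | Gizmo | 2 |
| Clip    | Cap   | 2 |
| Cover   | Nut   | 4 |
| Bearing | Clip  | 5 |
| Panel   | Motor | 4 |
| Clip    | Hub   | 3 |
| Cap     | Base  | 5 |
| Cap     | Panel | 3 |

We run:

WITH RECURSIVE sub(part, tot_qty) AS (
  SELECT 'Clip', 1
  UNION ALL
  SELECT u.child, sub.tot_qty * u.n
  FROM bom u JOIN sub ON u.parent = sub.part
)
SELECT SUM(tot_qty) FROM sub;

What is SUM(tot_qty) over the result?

Base: (Clip, tot_qty=1).
Iteration 1: components of {Clip} -> Cap = 1*2 = 2, Hub = 1*3 = 3.
Iteration 2: components of {Cap,Hub} -> Base = 2*5 = 10, Panel = 2*3 = 6.
Iteration 3: components of {Base,Panel} -> Cover = 10*2 = 20, Motor = 6*4 = 24.
Iteration 4: components of {Cover,Motor} -> Gizmo = 20*2 = 40, Nut = 20*4 = 80.
Iteration 5: no further components; recursion stops.
SUM(tot_qty) = 1 + 2 + 3 + 10 + 6 + 20 + 24 + 40 + 80 = 186.

186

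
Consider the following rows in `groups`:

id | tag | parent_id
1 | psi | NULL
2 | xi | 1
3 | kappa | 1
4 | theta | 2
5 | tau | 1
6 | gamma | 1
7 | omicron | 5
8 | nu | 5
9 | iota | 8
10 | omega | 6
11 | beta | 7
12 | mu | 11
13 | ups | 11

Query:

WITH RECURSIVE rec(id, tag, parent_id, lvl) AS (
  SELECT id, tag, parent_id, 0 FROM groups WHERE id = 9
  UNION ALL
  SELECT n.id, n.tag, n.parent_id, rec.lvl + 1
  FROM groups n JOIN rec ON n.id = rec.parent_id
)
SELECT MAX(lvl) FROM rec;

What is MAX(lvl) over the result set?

Base: id=9 (iota), parent_id=8, lvl 0.
Iteration 1: join on id=8 -> nu (id 8, parent_id=5, lvl 1).
Iteration 2: join on id=5 -> tau (id 5, parent_id=1, lvl 2).
Iteration 3: join on id=1 -> psi (id 1, parent_id=NULL, lvl 3).
Iteration 4: parent_id is NULL; no match; recursion stops.
lvl values: 0, 1, 2, 3; the maximum is 3.

3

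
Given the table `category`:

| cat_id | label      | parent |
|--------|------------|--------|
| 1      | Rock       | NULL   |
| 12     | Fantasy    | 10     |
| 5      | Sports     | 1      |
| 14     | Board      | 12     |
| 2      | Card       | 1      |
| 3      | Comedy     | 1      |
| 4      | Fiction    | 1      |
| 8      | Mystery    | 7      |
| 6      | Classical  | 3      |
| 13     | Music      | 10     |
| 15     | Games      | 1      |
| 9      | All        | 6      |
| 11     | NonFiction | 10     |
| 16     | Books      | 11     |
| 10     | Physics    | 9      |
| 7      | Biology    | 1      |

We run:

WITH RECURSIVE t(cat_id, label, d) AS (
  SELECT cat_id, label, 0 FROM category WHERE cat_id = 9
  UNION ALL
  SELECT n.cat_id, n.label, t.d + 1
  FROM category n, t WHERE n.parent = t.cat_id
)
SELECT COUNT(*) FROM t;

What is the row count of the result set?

7

Base: cat_id=9 (All) at d 0.
Iteration 1: rows with parent in {9} -> Physics (id 10, d 1).
Iteration 2: rows with parent in {10} -> NonFiction (id 11, d 2), Fantasy (id 12, d 2), Music (id 13, d 2).
Iteration 3: rows with parent in {11,12,13} -> Board (id 14, d 3), Books (id 16, d 3).
Iteration 4: no rows with parent in {14,16}; recursion stops.
Total rows emitted: 7.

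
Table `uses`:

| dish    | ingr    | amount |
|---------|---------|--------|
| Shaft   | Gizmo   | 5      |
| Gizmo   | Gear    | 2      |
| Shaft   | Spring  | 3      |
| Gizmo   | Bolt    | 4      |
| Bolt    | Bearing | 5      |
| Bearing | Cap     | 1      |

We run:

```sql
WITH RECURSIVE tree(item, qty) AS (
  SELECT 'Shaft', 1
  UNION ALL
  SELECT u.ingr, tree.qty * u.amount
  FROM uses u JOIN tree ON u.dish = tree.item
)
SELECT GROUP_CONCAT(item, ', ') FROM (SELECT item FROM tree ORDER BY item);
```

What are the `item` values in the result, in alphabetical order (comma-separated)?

Base: (Shaft, qty=1).
Iteration 1: components of {Shaft} -> Gizmo = 1*5 = 5, Spring = 1*3 = 3.
Iteration 2: components of {Gizmo,Spring} -> Bolt = 5*4 = 20, Gear = 5*2 = 10.
Iteration 3: components of {Bolt,Gear} -> Bearing = 20*5 = 100.
Iteration 4: components of {Bearing} -> Cap = 100*1 = 100.
Iteration 5: no further components; recursion stops.

Bearing, Bolt, Cap, Gear, Gizmo, Shaft, Spring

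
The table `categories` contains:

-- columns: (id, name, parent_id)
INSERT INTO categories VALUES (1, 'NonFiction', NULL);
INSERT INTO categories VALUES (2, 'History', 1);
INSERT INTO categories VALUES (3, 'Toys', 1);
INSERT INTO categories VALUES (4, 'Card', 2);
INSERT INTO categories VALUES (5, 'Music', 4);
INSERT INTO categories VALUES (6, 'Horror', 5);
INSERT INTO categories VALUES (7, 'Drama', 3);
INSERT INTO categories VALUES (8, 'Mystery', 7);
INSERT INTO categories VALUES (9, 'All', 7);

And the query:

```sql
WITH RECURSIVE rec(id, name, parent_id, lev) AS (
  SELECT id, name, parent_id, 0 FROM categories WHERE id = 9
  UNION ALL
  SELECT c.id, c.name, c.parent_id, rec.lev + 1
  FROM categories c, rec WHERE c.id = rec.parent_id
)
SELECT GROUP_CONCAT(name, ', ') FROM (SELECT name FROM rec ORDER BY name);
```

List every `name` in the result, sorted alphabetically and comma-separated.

All, Drama, NonFiction, Toys

Base: id=9 (All), parent_id=7, lev 0.
Iteration 1: join on id=7 -> Drama (id 7, parent_id=3, lev 1).
Iteration 2: join on id=3 -> Toys (id 3, parent_id=1, lev 2).
Iteration 3: join on id=1 -> NonFiction (id 1, parent_id=NULL, lev 3).
Iteration 4: parent_id is NULL; no match; recursion stops.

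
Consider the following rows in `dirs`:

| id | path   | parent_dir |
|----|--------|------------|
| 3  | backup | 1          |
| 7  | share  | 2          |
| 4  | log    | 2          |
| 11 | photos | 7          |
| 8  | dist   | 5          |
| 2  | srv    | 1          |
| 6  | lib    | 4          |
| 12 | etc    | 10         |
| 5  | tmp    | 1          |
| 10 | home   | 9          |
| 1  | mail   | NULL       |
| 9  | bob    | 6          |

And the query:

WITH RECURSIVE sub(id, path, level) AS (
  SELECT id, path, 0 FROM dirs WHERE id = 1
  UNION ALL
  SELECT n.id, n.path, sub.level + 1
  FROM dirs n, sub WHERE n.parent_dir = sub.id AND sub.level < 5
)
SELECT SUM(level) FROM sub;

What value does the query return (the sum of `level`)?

Base: id=1 (mail) at level 0.
Iteration 1: rows with parent_dir in {1} -> srv (id 2, level 1), backup (id 3, level 1), tmp (id 5, level 1).
Iteration 2: rows with parent_dir in {2,3,5} -> log (id 4, level 2), share (id 7, level 2), dist (id 8, level 2).
Iteration 3: rows with parent_dir in {4,7,8} -> lib (id 6, level 3), photos (id 11, level 3).
Iteration 4: rows with parent_dir in {6,11} -> bob (id 9, level 4).
Iteration 5: rows with parent_dir in {9} -> home (id 10, level 5).
Iteration 6: level < 5 fails for all current rows; recursion stops.
SUM(level) = 0 + 1 + 1 + 1 + 2 + 2 + 2 + 3 + 3 + 4 + 5 = 24.

24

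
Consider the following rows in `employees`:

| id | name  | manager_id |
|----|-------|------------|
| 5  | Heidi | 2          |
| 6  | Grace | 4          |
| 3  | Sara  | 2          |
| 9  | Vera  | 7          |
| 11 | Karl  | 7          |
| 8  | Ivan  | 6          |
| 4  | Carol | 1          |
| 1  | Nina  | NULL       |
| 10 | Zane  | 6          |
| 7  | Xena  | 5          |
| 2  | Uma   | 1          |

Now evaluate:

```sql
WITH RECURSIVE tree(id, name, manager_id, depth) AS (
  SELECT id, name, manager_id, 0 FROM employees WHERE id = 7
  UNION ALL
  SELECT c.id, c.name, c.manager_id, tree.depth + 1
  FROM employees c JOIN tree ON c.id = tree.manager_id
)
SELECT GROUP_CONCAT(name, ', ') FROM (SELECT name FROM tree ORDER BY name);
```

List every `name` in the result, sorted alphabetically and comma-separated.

Base: id=7 (Xena), manager_id=5, depth 0.
Iteration 1: join on id=5 -> Heidi (id 5, manager_id=2, depth 1).
Iteration 2: join on id=2 -> Uma (id 2, manager_id=1, depth 2).
Iteration 3: join on id=1 -> Nina (id 1, manager_id=NULL, depth 3).
Iteration 4: manager_id is NULL; no match; recursion stops.

Heidi, Nina, Uma, Xena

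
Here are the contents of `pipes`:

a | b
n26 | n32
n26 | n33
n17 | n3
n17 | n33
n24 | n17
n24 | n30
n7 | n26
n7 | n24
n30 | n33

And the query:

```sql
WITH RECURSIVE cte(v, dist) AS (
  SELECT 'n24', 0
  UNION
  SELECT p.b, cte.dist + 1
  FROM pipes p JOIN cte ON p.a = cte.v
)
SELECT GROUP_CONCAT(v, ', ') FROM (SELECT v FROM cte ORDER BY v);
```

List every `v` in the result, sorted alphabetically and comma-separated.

Base: (n24, dist=0).
Iteration 1: edges from {n24} -> (n17, dist=1), (n30, dist=1).
Iteration 2: edges from {n17,n30} -> (n3, dist=2), (n33, dist=2). [UNION drops 1 duplicate row(s)]
Iteration 3: no outgoing edges from {n3,n33}; recursion stops.

n17, n24, n3, n30, n33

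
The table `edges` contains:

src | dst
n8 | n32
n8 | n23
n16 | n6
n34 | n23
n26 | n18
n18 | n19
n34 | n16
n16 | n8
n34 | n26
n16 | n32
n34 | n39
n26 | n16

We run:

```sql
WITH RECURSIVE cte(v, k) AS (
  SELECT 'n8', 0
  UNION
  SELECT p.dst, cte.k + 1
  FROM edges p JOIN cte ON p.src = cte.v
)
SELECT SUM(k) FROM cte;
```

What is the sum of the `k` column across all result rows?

Base: (n8, k=0).
Iteration 1: edges from {n8} -> (n23, k=1), (n32, k=1).
Iteration 2: no outgoing edges from {n23,n32}; recursion stops.
SUM(k) = 0 + 1 + 1 = 2.

2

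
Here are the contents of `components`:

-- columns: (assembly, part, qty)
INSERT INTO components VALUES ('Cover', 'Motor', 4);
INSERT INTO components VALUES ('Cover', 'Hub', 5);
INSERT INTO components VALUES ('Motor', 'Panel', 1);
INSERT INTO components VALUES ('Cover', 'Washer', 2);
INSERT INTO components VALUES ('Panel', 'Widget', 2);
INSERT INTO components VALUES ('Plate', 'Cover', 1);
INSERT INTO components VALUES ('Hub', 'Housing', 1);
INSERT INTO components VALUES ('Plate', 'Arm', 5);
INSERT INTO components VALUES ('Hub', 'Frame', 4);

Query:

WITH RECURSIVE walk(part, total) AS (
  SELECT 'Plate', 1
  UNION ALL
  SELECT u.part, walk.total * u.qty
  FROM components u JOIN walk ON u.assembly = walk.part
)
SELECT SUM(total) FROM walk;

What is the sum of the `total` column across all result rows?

55

Base: (Plate, total=1).
Iteration 1: components of {Plate} -> Arm = 1*5 = 5, Cover = 1*1 = 1.
Iteration 2: components of {Arm,Cover} -> Hub = 1*5 = 5, Motor = 1*4 = 4, Washer = 1*2 = 2.
Iteration 3: components of {Hub,Motor,Washer} -> Frame = 5*4 = 20, Housing = 5*1 = 5, Panel = 4*1 = 4.
Iteration 4: components of {Frame,Housing,Panel} -> Widget = 4*2 = 8.
Iteration 5: no further components; recursion stops.
SUM(total) = 1 + 1 + 5 + 4 + 5 + 2 + 4 + 20 + 5 + 8 = 55.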